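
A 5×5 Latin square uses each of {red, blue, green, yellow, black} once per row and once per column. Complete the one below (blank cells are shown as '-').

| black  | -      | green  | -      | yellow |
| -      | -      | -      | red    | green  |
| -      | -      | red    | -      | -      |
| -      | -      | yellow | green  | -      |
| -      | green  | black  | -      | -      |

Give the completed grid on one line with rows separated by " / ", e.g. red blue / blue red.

At row 1, column 4: row 1 has {green,yellow,black}; column 4 has {red,green}; that leaves blue.
At row 2, column 3: row 2 has {red,green}; column 3 has {red,green,yellow,black}; that leaves blue.
At row 5, column 4: row 5 has {green,black}; column 4 has {red,blue,green}; that leaves yellow.
At row 1, column 2: row 1 has {blue,green,yellow,black}; column 2 has {green}; that leaves red.
At row 2, column 1: row 2 has {red,blue,green}; column 1 has {black}; that leaves yellow.
At row 2, column 2: row 2 has {red,blue,green,yellow}; column 2 has {red,green}; that leaves black.
At row 3, column 4: row 3 has {red}; column 4 has {red,blue,green,yellow}; that leaves black.
At row 3, column 5: row 3 has {red,black}; column 5 has {green,yellow}; that leaves blue.
At row 4, column 2: row 4 has {green,yellow}; column 2 has {red,green,black}; that leaves blue.
At row 5, column 5: row 5 has {green,yellow,black}; column 5 has {blue,green,yellow}; that leaves red.
At row 3, column 1: row 3 has {red,blue,black}; column 1 has {yellow,black}; that leaves green.
At row 3, column 2: row 3 has {red,blue,green,black}; column 2 has {red,blue,green,black}; that leaves yellow.
At row 4, column 1: row 4 has {blue,green,yellow}; column 1 has {green,yellow,black}; that leaves red.
At row 4, column 5: row 4 has {red,blue,green,yellow}; column 5 has {red,blue,green,yellow}; that leaves black.
At row 5, column 1: row 5 has {red,green,yellow,black}; column 1 has {red,green,yellow,black}; that leaves blue.

black red green blue yellow / yellow black blue red green / green yellow red black blue / red blue yellow green black / blue green black yellow red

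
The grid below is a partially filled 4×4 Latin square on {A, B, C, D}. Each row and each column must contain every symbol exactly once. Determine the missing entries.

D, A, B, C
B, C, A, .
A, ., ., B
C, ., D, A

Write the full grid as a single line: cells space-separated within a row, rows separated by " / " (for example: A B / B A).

row 2 has {A,B,C}; column 4 has {A,B,C} — only D is left for (r2,c4).
row 3 has {A,B}; column 2 has {A,C} — only D is left for (r3,c2).
row 3 has {A,B,D}; column 3 has {A,B,D} — only C is left for (r3,c3).
row 4 has {A,C,D}; column 2 has {A,C,D} — only B is left for (r4,c2).

D A B C / B C A D / A D C B / C B D A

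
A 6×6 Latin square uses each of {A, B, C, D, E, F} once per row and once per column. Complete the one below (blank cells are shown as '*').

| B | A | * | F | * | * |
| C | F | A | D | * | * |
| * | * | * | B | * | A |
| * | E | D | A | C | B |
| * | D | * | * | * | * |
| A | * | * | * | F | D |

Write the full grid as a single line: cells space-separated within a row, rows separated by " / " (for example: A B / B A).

B A E F D C / C F A D B E / D C F B E A / F E D A C B / E D B C A F / A B C E F D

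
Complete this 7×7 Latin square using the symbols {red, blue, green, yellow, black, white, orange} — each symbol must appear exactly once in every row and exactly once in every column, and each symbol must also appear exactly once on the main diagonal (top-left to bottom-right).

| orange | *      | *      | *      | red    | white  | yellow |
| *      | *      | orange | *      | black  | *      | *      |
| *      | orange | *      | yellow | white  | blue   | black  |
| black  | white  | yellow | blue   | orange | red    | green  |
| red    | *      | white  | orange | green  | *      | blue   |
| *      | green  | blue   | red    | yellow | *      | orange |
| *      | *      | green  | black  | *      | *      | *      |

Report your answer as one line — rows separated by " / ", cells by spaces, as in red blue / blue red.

At row 1, column 3: row 1 has {red,yellow,white,orange}; column 3 has {blue,green,yellow,white,orange}; that leaves black.
At row 1, column 4: row 1 has {red,yellow,black,white,orange}; column 4 has {red,blue,yellow,black,orange}; that leaves green.
At row 2, column 4: row 2 has {black,orange}; column 4 has {red,blue,green,yellow,black,orange}; that leaves white.
At row 2, column 7: row 2 has {black,white,orange}; column 7 has {blue,green,yellow,black,orange}; that leaves red.
At row 3, column 1: row 3 has {blue,yellow,black,white,orange}; column 1 has {red,black,orange}; that leaves green.
At row 3, column 3: row 3 has {blue,green,yellow,black,white,orange}; column 3 has {blue,green,yellow,black,white,orange}; the diagonal has {blue,green,orange}; that leaves red.
At row 6, column 1: row 6 has {red,blue,green,yellow,orange}; column 1 has {red,green,black,orange}; that leaves white.
At row 6, column 6: row 6 has {red,blue,green,yellow,white,orange}; column 6 has {red,blue,white}; the diagonal has {red,blue,green,orange}; that leaves black.
At row 7, column 5: row 7 has {green,black}; column 5 has {red,green,yellow,black,white,orange}; that leaves blue.
At row 7, column 7: row 7 has {blue,green,black}; column 7 has {red,blue,green,yellow,black,orange}; the diagonal has {red,blue,green,black,orange}; that leaves white.
At row 1, column 2: row 1 has {red,green,yellow,black,white,orange}; column 2 has {green,white,orange}; that leaves blue.
At row 2, column 2: row 2 has {red,black,white,orange}; column 2 has {blue,green,white,orange}; the diagonal has {red,blue,green,black,white,orange}; that leaves yellow.
At row 2, column 6: row 2 has {red,yellow,black,white,orange}; column 6 has {red,blue,black,white}; that leaves green.
At row 5, column 2: row 5 has {red,blue,green,white,orange}; column 2 has {blue,green,yellow,white,orange}; that leaves black.
At row 5, column 6: row 5 has {red,blue,green,black,white,orange}; column 6 has {red,blue,green,black,white}; that leaves yellow.
At row 7, column 1: row 7 has {blue,green,black,white}; column 1 has {red,green,black,white,orange}; that leaves yellow.
At row 7, column 2: row 7 has {blue,green,yellow,black,white}; column 2 has {blue,green,yellow,black,white,orange}; that leaves red.
At row 7, column 6: row 7 has {red,blue,green,yellow,black,white}; column 6 has {red,blue,green,yellow,black,white}; that leaves orange.
At row 2, column 1: row 2 has {red,green,yellow,black,white,orange}; column 1 has {red,green,yellow,black,white,orange}; that leaves blue.

orange blue black green red white yellow / blue yellow orange white black green red / green orange red yellow white blue black / black white yellow blue orange red green / red black white orange green yellow blue / white green blue red yellow black orange / yellow red green black blue orange white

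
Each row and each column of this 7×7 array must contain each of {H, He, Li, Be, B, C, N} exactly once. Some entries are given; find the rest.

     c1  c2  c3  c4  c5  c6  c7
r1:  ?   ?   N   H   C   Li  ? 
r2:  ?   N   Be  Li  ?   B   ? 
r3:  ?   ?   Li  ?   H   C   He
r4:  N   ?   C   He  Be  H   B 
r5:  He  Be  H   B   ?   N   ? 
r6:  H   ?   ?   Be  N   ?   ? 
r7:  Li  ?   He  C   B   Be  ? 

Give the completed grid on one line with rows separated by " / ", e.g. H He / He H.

B He N H C Li Be / C N Be Li He B H / Be B Li N H C He / N Li C He Be H B / He Be H B Li N C / H C B Be N He Li / Li H He C B Be N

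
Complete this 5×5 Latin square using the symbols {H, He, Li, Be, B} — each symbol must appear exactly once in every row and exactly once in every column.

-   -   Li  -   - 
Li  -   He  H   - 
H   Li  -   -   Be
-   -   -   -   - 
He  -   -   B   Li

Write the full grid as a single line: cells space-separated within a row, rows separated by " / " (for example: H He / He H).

B He Li Be H / Li Be He H B / H Li B He Be / Be B H Li He / He H Be B Li

(r2,c5) = B
(r3,c3) = B
(r3,c4) = He
(r1,c4) = Be
(r2,c2) = Be
(r4,c4) = Li
(r5,c2) = H
(r5,c3) = Be
(r1,c1) = B
(r1,c2) = He
(r1,c5) = H
(r4,c1) = Be
(r4,c2) = B
(r4,c3) = H
(r4,c5) = He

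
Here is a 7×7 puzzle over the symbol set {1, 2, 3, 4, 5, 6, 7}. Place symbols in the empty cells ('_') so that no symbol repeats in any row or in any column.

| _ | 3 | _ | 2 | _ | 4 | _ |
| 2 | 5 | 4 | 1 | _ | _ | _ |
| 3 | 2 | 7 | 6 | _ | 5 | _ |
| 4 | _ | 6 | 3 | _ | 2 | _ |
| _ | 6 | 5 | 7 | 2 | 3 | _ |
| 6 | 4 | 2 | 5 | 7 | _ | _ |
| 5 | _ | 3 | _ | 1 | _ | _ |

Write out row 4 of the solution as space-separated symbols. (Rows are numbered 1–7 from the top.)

(r1,c3): row 1 has {2,3,4}; column 3 has {2,3,4,5,6,7}, so it must be 1.
(r3,c5): row 3 has {2,3,5,6,7}; column 5 has {1,2,7}, so it must be 4.
(r3,c7): row 3 has {2,3,4,5,6,7}; column 7 is empty so far, so it must be 1.
(r4,c5): row 4 has {2,3,4,6}; column 5 has {1,2,4,7}, so it must be 5.
(r4,c7): row 4 has {2,3,4,5,6}; column 7 has {1}, so it must be 7.
(r5,c1): row 5 has {2,3,5,6,7}; column 1 has {2,3,4,5,6}, so it must be 1.
(r5,c7): row 5 has {1,2,3,5,6,7}; column 7 has {1,7}, so it must be 4.
(r6,c6): row 6 has {2,4,5,6,7}; column 6 has {2,3,4,5}, so it must be 1.
(r6,c7): row 6 has {1,2,4,5,6,7}; column 7 has {1,4,7}, so it must be 3.
(r7,c2): row 7 has {1,3,5}; column 2 has {2,3,4,5,6}, so it must be 7.
(r7,c4): row 7 has {1,3,5,7}; column 4 has {1,2,3,5,6,7}, so it must be 4.
(r7,c6): row 7 has {1,3,4,5,7}; column 6 has {1,2,3,4,5}, so it must be 6.
(r7,c7): row 7 has {1,3,4,5,6,7}; column 7 has {1,3,4,7}, so it must be 2.
(r1,c1): row 1 has {1,2,3,4}; column 1 has {1,2,3,4,5,6}, so it must be 7.
(r1,c5): row 1 has {1,2,3,4,7}; column 5 has {1,2,4,5,7}, so it must be 6.
(r1,c7): row 1 has {1,2,3,4,6,7}; column 7 has {1,2,3,4,7}, so it must be 5.
(r2,c5): row 2 has {1,2,4,5}; column 5 has {1,2,4,5,6,7}, so it must be 3.
(r2,c6): row 2 has {1,2,3,4,5}; column 6 has {1,2,3,4,5,6}, so it must be 7.
(r2,c7): row 2 has {1,2,3,4,5,7}; column 7 has {1,2,3,4,5,7}, so it must be 6.
(r4,c2): row 4 has {2,3,4,5,6,7}; column 2 has {2,3,4,5,6,7}, so it must be 1.

4 1 6 3 5 2 7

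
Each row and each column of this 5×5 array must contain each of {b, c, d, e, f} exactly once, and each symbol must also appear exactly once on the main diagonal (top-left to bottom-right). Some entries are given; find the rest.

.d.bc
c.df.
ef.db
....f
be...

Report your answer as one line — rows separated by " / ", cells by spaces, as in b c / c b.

(r1,c1) = f
(r1,c3) = e
(r2,c2) = b
(r2,c5) = e
(r3,c3) = c
(r4,c1) = d
(r4,c2) = c
(r4,c3) = b
(r4,c4) = e
(r5,c3) = f
(r5,c4) = c
(r5,c5) = d

f d e b c / c b d f e / e f c d b / d c b e f / b e f c d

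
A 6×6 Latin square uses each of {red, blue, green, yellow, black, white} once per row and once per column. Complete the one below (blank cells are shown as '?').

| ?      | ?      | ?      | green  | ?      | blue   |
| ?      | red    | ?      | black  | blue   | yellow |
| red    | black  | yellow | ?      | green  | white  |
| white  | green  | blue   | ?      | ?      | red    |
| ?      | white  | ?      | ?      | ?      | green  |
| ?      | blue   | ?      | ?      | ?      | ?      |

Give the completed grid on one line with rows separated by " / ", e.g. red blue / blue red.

(r1,c2) = yellow
(r2,c1) = green
(r2,c3) = white
(r3,c4) = blue
(r4,c4) = yellow
(r4,c5) = black
(r5,c4) = red
(r5,c5) = yellow
(r6,c4) = white
(r6,c5) = red
(r6,c6) = black
(r1,c1) = black
(r1,c3) = red
(r1,c5) = white
(r5,c1) = blue
(r5,c3) = black
(r6,c1) = yellow
(r6,c3) = green

black yellow red green white blue / green red white black blue yellow / red black yellow blue green white / white green blue yellow black red / blue white black red yellow green / yellow blue green white red black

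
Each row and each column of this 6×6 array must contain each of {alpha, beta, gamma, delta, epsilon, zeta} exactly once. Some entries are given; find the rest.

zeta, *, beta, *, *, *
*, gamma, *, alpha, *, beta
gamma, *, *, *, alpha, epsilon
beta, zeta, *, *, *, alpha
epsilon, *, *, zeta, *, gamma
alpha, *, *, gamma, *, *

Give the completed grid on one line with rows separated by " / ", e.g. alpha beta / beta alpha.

(r1,c6) = delta
(r2,c1) = delta
(r6,c6) = zeta
(r1,c4) = epsilon
(r1,c5) = gamma
(r4,c4) = delta
(r4,c5) = epsilon
(r1,c2) = alpha
(r2,c5) = zeta
(r3,c4) = beta
(r4,c3) = gamma
(r2,c3) = epsilon
(r3,c2) = delta
(r3,c3) = zeta
(r5,c2) = beta
(r5,c5) = delta
(r6,c2) = epsilon
(r6,c3) = delta
(r6,c5) = beta
(r5,c3) = alpha

zeta alpha beta epsilon gamma delta / delta gamma epsilon alpha zeta beta / gamma delta zeta beta alpha epsilon / beta zeta gamma delta epsilon alpha / epsilon beta alpha zeta delta gamma / alpha epsilon delta gamma beta zeta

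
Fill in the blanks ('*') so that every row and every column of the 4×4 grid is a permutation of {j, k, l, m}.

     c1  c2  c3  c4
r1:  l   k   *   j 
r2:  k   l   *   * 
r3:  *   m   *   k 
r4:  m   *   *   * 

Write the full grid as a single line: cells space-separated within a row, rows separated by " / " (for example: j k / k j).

row 1 has {j,k,l}; column 3 is empty so far — only m is left for (r1,c3).
row 2 has {k,l}; column 3 has {m} — only j is left for (r2,c3).
row 2 has {j,k,l}; column 4 has {j,k} — only m is left for (r2,c4).
row 3 has {k,m}; column 1 has {k,l,m} — only j is left for (r3,c1).
row 3 has {j,k,m}; column 3 has {j,m} — only l is left for (r3,c3).
row 4 has {m}; column 2 has {k,l,m} — only j is left for (r4,c2).
row 4 has {j,m}; column 3 has {j,l,m} — only k is left for (r4,c3).
row 4 has {j,k,m}; column 4 has {j,k,m} — only l is left for (r4,c4).

l k m j / k l j m / j m l k / m j k l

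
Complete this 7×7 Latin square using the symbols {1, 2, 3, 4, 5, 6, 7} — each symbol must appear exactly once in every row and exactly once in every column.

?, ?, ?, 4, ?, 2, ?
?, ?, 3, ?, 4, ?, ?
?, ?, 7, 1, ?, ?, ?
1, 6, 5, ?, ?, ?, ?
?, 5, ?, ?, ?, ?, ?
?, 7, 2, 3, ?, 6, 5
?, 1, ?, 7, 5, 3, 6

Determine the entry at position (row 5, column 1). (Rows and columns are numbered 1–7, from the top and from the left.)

7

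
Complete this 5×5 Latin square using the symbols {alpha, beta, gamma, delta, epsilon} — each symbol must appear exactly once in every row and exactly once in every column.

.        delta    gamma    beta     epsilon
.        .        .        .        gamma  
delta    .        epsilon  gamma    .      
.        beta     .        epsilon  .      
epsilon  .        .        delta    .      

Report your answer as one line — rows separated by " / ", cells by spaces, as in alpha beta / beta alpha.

Cell (r1,c1): row 1 has {beta,gamma,delta,epsilon}; column 1 has {delta,epsilon} → alpha.
Cell (r2,c1): row 2 has {gamma}; column 1 has {alpha,delta,epsilon} → beta.
Cell (r2,c4): row 2 has {beta,gamma}; column 4 has {beta,gamma,delta,epsilon} → alpha.
Cell (r3,c2): row 3 has {gamma,delta,epsilon}; column 2 has {beta,delta} → alpha.
Cell (r3,c5): row 3 has {alpha,gamma,delta,epsilon}; column 5 has {gamma,epsilon} → beta.
Cell (r4,c1): row 4 has {beta,epsilon}; column 1 has {alpha,beta,delta,epsilon} → gamma.
Cell (r5,c2): row 5 has {delta,epsilon}; column 2 has {alpha,beta,delta} → gamma.
Cell (r5,c5): row 5 has {gamma,delta,epsilon}; column 5 has {beta,gamma,epsilon} → alpha.
Cell (r2,c2): row 2 has {alpha,beta,gamma}; column 2 has {alpha,beta,gamma,delta} → epsilon.
Cell (r2,c3): row 2 has {alpha,beta,gamma,epsilon}; column 3 has {gamma,epsilon} → delta.
Cell (r4,c3): row 4 has {beta,gamma,epsilon}; column 3 has {gamma,delta,epsilon} → alpha.
Cell (r4,c5): row 4 has {alpha,beta,gamma,epsilon}; column 5 has {alpha,beta,gamma,epsilon} → delta.
Cell (r5,c3): row 5 has {alpha,gamma,delta,epsilon}; column 3 has {alpha,gamma,delta,epsilon} → beta.

alpha delta gamma beta epsilon / beta epsilon delta alpha gamma / delta alpha epsilon gamma beta / gamma beta alpha epsilon delta / epsilon gamma beta delta alpha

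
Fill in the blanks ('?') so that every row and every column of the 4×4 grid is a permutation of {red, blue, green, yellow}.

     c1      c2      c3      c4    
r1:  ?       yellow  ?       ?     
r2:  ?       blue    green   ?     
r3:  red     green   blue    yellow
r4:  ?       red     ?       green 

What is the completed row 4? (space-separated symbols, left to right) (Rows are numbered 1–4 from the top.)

Cell (r1,c3): row 1 has {yellow}; column 3 has {blue,green} → red.
Cell (r1,c4): row 1 has {red,yellow}; column 4 has {green,yellow} → blue.
Cell (r2,c1): row 2 has {blue,green}; column 1 has {red} → yellow.
Cell (r2,c4): row 2 has {blue,green,yellow}; column 4 has {blue,green,yellow} → red.
Cell (r4,c1): row 4 has {red,green}; column 1 has {red,yellow} → blue.
Cell (r4,c3): row 4 has {red,blue,green}; column 3 has {red,blue,green} → yellow.

blue red yellow green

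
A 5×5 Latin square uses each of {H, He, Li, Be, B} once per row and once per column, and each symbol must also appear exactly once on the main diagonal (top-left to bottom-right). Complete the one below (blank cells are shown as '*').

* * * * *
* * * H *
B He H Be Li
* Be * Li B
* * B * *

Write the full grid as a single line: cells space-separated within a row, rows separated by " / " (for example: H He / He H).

He Li Be B H / Be B Li H He / B He H Be Li / H Be He Li B / Li H B He Be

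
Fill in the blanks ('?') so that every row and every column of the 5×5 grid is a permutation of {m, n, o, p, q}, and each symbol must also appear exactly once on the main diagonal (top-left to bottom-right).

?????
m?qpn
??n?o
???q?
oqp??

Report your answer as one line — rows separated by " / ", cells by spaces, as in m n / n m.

p n m o q / m o q p n / q p n m o / n m o q p / o q p n m

row 1 is empty so far; column 1 has {m,o}; the diagonal has {n,q} — only p is left for (r1,c1).
row 2 has {m,n,p,q}; column 2 has {q}; the diagonal has {n,p,q} — only o is left for (r2,c2).
row 3 has {n,o}; column 1 has {m,o,p} — only q is left for (r3,c1).
row 3 has {n,o,q}; column 4 has {p,q} — only m is left for (r3,c4).
row 4 has {q}; column 1 has {m,o,p,q} — only n is left for (r4,c1).
row 5 has {o,p,q}; column 4 has {m,p,q} — only n is left for (r5,c4).
row 5 has {n,o,p,q}; column 5 has {n,o}; the diagonal has {n,o,p,q} — only m is left for (r5,c5).
row 1 has {p}; column 4 has {m,n,p,q} — only o is left for (r1,c4).
row 1 has {o,p}; column 5 has {m,n,o} — only q is left for (r1,c5).
row 3 has {m,n,o,q}; column 2 has {o,q} — only p is left for (r3,c2).
row 4 has {n,q}; column 2 has {o,p,q} — only m is left for (r4,c2).
row 4 has {m,n,q}; column 3 has {n,p,q} — only o is left for (r4,c3).
row 4 has {m,n,o,q}; column 5 has {m,n,o,q} — only p is left for (r4,c5).
row 1 has {o,p,q}; column 2 has {m,o,p,q} — only n is left for (r1,c2).
row 1 has {n,o,p,q}; column 3 has {n,o,p,q} — only m is left for (r1,c3).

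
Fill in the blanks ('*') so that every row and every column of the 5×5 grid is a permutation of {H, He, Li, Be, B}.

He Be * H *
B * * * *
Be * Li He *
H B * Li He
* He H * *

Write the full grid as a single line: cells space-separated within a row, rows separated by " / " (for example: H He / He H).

(r1,c3): row 1 has {H,He,Be}; column 3 has {H,Li}, so it must be B.
(r1,c5): row 1 has {H,He,Be,B}; column 5 has {He}, so it must be Li.
(r2,c4): row 2 has {B}; column 4 has {H,He,Li}, so it must be Be.
(r2,c5): row 2 has {Be,B}; column 5 has {He,Li}, so it must be H.
(r3,c2): row 3 has {He,Li,Be}; column 2 has {He,Be,B}, so it must be H.
(r3,c5): row 3 has {H,He,Li,Be}; column 5 has {H,He,Li}, so it must be B.
(r4,c3): row 4 has {H,He,Li,B}; column 3 has {H,Li,B}, so it must be Be.
(r5,c1): row 5 has {H,He}; column 1 has {H,He,Be,B}, so it must be Li.
(r5,c4): row 5 has {H,He,Li}; column 4 has {H,He,Li,Be}, so it must be B.
(r5,c5): row 5 has {H,He,Li,B}; column 5 has {H,He,Li,B}, so it must be Be.
(r2,c2): row 2 has {H,Be,B}; column 2 has {H,He,Be,B}, so it must be Li.
(r2,c3): row 2 has {H,Li,Be,B}; column 3 has {H,Li,Be,B}, so it must be He.

He Be B H Li / B Li He Be H / Be H Li He B / H B Be Li He / Li He H B Be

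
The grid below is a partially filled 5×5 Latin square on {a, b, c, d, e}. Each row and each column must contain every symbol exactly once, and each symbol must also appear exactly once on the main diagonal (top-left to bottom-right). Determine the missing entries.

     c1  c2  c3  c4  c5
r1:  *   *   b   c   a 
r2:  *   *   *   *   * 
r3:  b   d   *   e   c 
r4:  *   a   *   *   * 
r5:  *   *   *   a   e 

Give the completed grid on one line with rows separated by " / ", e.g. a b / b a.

(r1,c1): row 1 has {a,b,c}; column 1 has {b}; the diagonal has {e}, so it must be d.
(r1,c2): row 1 has {a,b,c,d}; column 2 has {a,d}, so it must be e.
(r3,c3): row 3 has {b,c,d,e}; column 3 has {b}; the diagonal has {d,e}, so it must be a.
(r4,c4): row 4 has {a}; column 4 has {a,c,e}; the diagonal has {a,d,e}, so it must be b.
(r4,c5): row 4 has {a,b}; column 5 has {a,c,e}, so it must be d.
(r5,c1): row 5 has {a,e}; column 1 has {b,d}, so it must be c.
(r5,c2): row 5 has {a,c,e}; column 2 has {a,d,e}, so it must be b.
(r5,c3): row 5 has {a,b,c,e}; column 3 has {a,b}, so it must be d.
(r2,c2): row 2 is empty so far; column 2 has {a,b,d,e}; the diagonal has {a,b,d,e}, so it must be c.
(r2,c3): row 2 has {c}; column 3 has {a,b,d}, so it must be e.
(r2,c4): row 2 has {c,e}; column 4 has {a,b,c,e}, so it must be d.
(r2,c5): row 2 has {c,d,e}; column 5 has {a,c,d,e}, so it must be b.
(r4,c1): row 4 has {a,b,d}; column 1 has {b,c,d}, so it must be e.
(r4,c3): row 4 has {a,b,d,e}; column 3 has {a,b,d,e}, so it must be c.
(r2,c1): row 2 has {b,c,d,e}; column 1 has {b,c,d,e}, so it must be a.

d e b c a / a c e d b / b d a e c / e a c b d / c b d a e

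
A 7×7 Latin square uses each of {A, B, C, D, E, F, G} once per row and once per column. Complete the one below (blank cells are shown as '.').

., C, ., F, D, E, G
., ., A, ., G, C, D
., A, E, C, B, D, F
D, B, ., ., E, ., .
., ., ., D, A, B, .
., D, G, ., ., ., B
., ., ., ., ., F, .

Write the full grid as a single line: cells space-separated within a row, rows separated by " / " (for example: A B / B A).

A C B F D E G / E F A B G C D / G A E C B D F / D B F A E G C / F G C D A B E / C D G E F A B / B E D G C F A

At row 1, column 3: row 1 has {C,D,E,F,G}; column 3 has {A,E,G}; that leaves B.
At row 3, column 1: row 3 has {A,B,C,D,E,F}; column 1 has {D}; that leaves G.
At row 6, column 6: row 6 has {B,D,G}; column 6 has {B,C,D,E,F}; that leaves A.
At row 7, column 5: row 7 has {F}; column 5 has {A,B,D,E,G}; that leaves C.
At row 1, column 1: row 1 has {B,C,D,E,F,G}; column 1 has {D,G}; that leaves A.
At row 4, column 6: row 4 has {B,D,E}; column 6 has {A,B,C,D,E,F}; that leaves G.
At row 6, column 4: row 6 has {A,B,D,G}; column 4 has {C,D,F}; that leaves E.
At row 6, column 5: row 6 has {A,B,D,E,G}; column 5 has {A,B,C,D,E,G}; that leaves F.
At row 7, column 3: row 7 has {C,F}; column 3 has {A,B,E,G}; that leaves D.
At row 2, column 4: row 2 has {A,C,D,G}; column 4 has {C,D,E,F}; that leaves B.
At row 4, column 4: row 4 has {B,D,E,G}; column 4 has {B,C,D,E,F}; that leaves A.
At row 4, column 7: row 4 has {A,B,D,E,G}; column 7 has {B,D,F,G}; that leaves C.
At row 5, column 7: row 5 has {A,B,D}; column 7 has {B,C,D,F,G}; that leaves E.
At row 6, column 1: row 6 has {A,B,D,E,F,G}; column 1 has {A,D,G}; that leaves C.
At row 7, column 4: row 7 has {C,D,F}; column 4 has {A,B,C,D,E,F}; that leaves G.
At row 7, column 7: row 7 has {C,D,F,G}; column 7 has {B,C,D,E,F,G}; that leaves A.
At row 4, column 3: row 4 has {A,B,C,D,E,G}; column 3 has {A,B,D,E,G}; that leaves F.
At row 5, column 1: row 5 has {A,B,D,E}; column 1 has {A,C,D,G}; that leaves F.
At row 5, column 2: row 5 has {A,B,D,E,F}; column 2 has {A,B,C,D}; that leaves G.
At row 5, column 3: row 5 has {A,B,D,E,F,G}; column 3 has {A,B,D,E,F,G}; that leaves C.
At row 7, column 2: row 7 has {A,C,D,F,G}; column 2 has {A,B,C,D,G}; that leaves E.
At row 2, column 1: row 2 has {A,B,C,D,G}; column 1 has {A,C,D,F,G}; that leaves E.
At row 2, column 2: row 2 has {A,B,C,D,E,G}; column 2 has {A,B,C,D,E,G}; that leaves F.
At row 7, column 1: row 7 has {A,C,D,E,F,G}; column 1 has {A,C,D,E,F,G}; that leaves B.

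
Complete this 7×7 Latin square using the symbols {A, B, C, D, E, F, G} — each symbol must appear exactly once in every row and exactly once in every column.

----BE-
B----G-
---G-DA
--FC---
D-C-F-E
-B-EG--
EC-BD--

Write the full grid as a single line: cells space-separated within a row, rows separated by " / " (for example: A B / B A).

row 5 has {C,D,E,F}; column 4 has {B,C,E,G} — only A is left for (r5,c4).
row 5 has {A,C,D,E,F}; column 6 has {D,E,G} — only B is left for (r5,c6).
row 4 has {C,F}; column 6 has {B,D,E,G} — only A is left for (r4,c6).
row 5 has {A,B,C,D,E,F}; column 2 has {B,C} — only G is left for (r5,c2).
row 7 has {B,C,D,E}; column 6 has {A,B,D,E,G} — only F is left for (r7,c6).
row 7 has {B,C,D,E,F}; column 7 has {A,E} — only G is left for (r7,c7).
row 4 has {A,C,F}; column 1 has {B,D,E} — only G is left for (r4,c1).
row 4 has {A,C,F,G}; column 5 has {B,D,F,G} — only E is left for (r4,c5).
row 6 has {B,E,G}; column 6 has {A,B,D,E,F,G} — only C is left for (r6,c6).
row 7 has {B,C,D,E,F,G}; column 3 has {C,F} — only A is left for (r7,c3).
row 3 has {A,D,G}; column 5 has {B,D,E,F,G} — only C is left for (r3,c5).
row 4 has {A,C,E,F,G}; column 2 has {B,C,G} — only D is left for (r4,c2).
row 4 has {A,C,D,E,F,G}; column 7 has {A,E,G} — only B is left for (r4,c7).
row 6 has {B,C,E,G}; column 3 has {A,C,F} — only D is left for (r6,c3).
row 6 has {B,C,D,E,G}; column 7 has {A,B,E,G} — only F is left for (r6,c7).
row 1 has {B,E}; column 3 has {A,C,D,F} — only G is left for (r1,c3).
row 2 has {B,G}; column 3 has {A,C,D,F,G} — only E is left for (r2,c3).
row 2 has {B,E,G}; column 5 has {B,C,D,E,F,G} — only A is left for (r2,c5).
row 3 has {A,C,D,G}; column 1 has {B,D,E,G} — only F is left for (r3,c1).
row 3 has {A,C,D,F,G}; column 2 has {B,C,D,G} — only E is left for (r3,c2).
row 3 has {A,C,D,E,F,G}; column 3 has {A,C,D,E,F,G} — only B is left for (r3,c3).
row 6 has {B,C,D,E,F,G}; column 1 has {B,D,E,F,G} — only A is left for (r6,c1).
row 1 has {B,E,G}; column 1 has {A,B,D,E,F,G} — only C is left for (r1,c1).
row 1 has {B,C,E,G}; column 7 has {A,B,E,F,G} — only D is left for (r1,c7).
row 2 has {A,B,E,G}; column 2 has {B,C,D,E,G} — only F is left for (r2,c2).
row 2 has {A,B,E,F,G}; column 4 has {A,B,C,E,G} — only D is left for (r2,c4).
row 2 has {A,B,D,E,F,G}; column 7 has {A,B,D,E,F,G} — only C is left for (r2,c7).
row 1 has {B,C,D,E,G}; column 2 has {B,C,D,E,F,G} — only A is left for (r1,c2).
row 1 has {A,B,C,D,E,G}; column 4 has {A,B,C,D,E,G} — only F is left for (r1,c4).

C A G F B E D / B F E D A G C / F E B G C D A / G D F C E A B / D G C A F B E / A B D E G C F / E C A B D F G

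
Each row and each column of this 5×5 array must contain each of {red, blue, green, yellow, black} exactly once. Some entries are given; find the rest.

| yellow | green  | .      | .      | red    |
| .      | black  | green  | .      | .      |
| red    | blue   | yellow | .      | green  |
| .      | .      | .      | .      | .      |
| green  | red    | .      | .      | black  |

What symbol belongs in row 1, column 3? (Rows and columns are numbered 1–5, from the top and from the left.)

black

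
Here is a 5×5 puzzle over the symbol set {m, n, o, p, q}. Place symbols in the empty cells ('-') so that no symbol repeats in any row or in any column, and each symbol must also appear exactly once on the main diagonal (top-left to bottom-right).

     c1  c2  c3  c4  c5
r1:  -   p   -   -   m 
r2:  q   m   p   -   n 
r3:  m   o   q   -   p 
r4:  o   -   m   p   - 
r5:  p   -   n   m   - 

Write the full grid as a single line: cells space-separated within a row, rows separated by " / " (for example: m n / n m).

n p o q m / q m p o n / m o q n p / o n m p q / p q n m o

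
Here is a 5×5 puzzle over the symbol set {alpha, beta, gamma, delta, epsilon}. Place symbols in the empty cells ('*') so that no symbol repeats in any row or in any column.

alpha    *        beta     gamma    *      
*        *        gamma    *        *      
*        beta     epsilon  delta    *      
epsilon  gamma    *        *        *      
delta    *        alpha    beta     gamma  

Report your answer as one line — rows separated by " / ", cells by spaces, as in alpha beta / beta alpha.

alpha delta beta gamma epsilon / beta alpha gamma epsilon delta / gamma beta epsilon delta alpha / epsilon gamma delta alpha beta / delta epsilon alpha beta gamma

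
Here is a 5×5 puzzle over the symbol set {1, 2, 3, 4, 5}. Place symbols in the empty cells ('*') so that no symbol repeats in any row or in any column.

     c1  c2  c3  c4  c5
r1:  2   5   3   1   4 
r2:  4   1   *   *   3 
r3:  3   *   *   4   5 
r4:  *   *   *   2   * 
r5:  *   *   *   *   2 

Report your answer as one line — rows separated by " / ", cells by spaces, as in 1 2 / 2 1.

Cell (r2,c4): row 2 has {1,3,4}; column 4 has {1,2,4} → 5.
Cell (r3,c2): row 3 has {3,4,5}; column 2 has {1,5} → 2.
Cell (r3,c3): row 3 has {2,3,4,5}; column 3 has {3} → 1.
Cell (r4,c5): row 4 has {2}; column 5 has {2,3,4,5} → 1.
Cell (r5,c4): row 5 has {2}; column 4 has {1,2,4,5} → 3.
Cell (r2,c3): row 2 has {1,3,4,5}; column 3 has {1,3} → 2.
Cell (r4,c1): row 4 has {1,2}; column 1 has {2,3,4} → 5.
Cell (r4,c3): row 4 has {1,2,5}; column 3 has {1,2,3} → 4.
Cell (r5,c1): row 5 has {2,3}; column 1 has {2,3,4,5} → 1.
Cell (r5,c2): row 5 has {1,2,3}; column 2 has {1,2,5} → 4.
Cell (r5,c3): row 5 has {1,2,3,4}; column 3 has {1,2,3,4} → 5.
Cell (r4,c2): row 4 has {1,2,4,5}; column 2 has {1,2,4,5} → 3.

2 5 3 1 4 / 4 1 2 5 3 / 3 2 1 4 5 / 5 3 4 2 1 / 1 4 5 3 2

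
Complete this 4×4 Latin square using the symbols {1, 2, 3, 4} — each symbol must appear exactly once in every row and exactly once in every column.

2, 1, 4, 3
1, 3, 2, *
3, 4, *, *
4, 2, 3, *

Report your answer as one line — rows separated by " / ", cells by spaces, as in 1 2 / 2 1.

2 1 4 3 / 1 3 2 4 / 3 4 1 2 / 4 2 3 1

row 2 has {1,2,3}; column 4 has {3} — only 4 is left for (r2,c4).
row 3 has {3,4}; column 3 has {2,3,4} — only 1 is left for (r3,c3).
row 3 has {1,3,4}; column 4 has {3,4} — only 2 is left for (r3,c4).
row 4 has {2,3,4}; column 4 has {2,3,4} — only 1 is left for (r4,c4).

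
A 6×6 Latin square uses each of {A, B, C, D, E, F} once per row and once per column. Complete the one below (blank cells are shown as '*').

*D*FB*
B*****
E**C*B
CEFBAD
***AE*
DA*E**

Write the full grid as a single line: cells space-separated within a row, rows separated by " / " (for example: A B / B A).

At row 1, column 1: row 1 has {B,D,F}; column 1 has {B,C,D,E}; that leaves A.
At row 2, column 4: row 2 has {B}; column 4 has {A,B,C,E,F}; that leaves D.
At row 3, column 2: row 3 has {B,C,E}; column 2 has {A,D,E}; that leaves F.
At row 3, column 5: row 3 has {B,C,E,F}; column 5 has {A,B,E}; that leaves D.
At row 5, column 1: row 5 has {A,E}; column 1 has {A,B,C,D,E}; that leaves F.
At row 5, column 6: row 5 has {A,E,F}; column 6 has {B,D}; that leaves C.
At row 6, column 6: row 6 has {A,D,E}; column 6 has {B,C,D}; that leaves F.
At row 1, column 6: row 1 has {A,B,D,F}; column 6 has {B,C,D,F}; that leaves E.
At row 2, column 2: row 2 has {B,D}; column 2 has {A,D,E,F}; that leaves C.
At row 2, column 5: row 2 has {B,C,D}; column 5 has {A,B,D,E}; that leaves F.
At row 2, column 6: row 2 has {B,C,D,F}; column 6 has {B,C,D,E,F}; that leaves A.
At row 3, column 3: row 3 has {B,C,D,E,F}; column 3 has {F}; that leaves A.
At row 5, column 2: row 5 has {A,C,E,F}; column 2 has {A,C,D,E,F}; that leaves B.
At row 5, column 3: row 5 has {A,B,C,E,F}; column 3 has {A,F}; that leaves D.
At row 6, column 5: row 6 has {A,D,E,F}; column 5 has {A,B,D,E,F}; that leaves C.
At row 1, column 3: row 1 has {A,B,D,E,F}; column 3 has {A,D,F}; that leaves C.
At row 2, column 3: row 2 has {A,B,C,D,F}; column 3 has {A,C,D,F}; that leaves E.
At row 6, column 3: row 6 has {A,C,D,E,F}; column 3 has {A,C,D,E,F}; that leaves B.

A D C F B E / B C E D F A / E F A C D B / C E F B A D / F B D A E C / D A B E C F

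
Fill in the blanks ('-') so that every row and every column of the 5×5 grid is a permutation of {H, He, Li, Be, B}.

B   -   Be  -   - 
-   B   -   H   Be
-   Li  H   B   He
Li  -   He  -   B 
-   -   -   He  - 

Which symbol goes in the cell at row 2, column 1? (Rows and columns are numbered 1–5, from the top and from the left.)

He

(r1,c4) = Li
(r1,c5) = H
(r2,c1) = He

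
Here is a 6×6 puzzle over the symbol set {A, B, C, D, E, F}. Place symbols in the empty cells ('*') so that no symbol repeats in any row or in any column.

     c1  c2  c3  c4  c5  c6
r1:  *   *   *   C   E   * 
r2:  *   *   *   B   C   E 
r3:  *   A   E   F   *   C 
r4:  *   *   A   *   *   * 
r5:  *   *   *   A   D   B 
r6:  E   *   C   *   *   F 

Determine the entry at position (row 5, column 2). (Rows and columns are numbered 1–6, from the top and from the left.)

(r3,c5): row 3 has {A,C,E,F}; column 5 has {C,D,E}, so it must be B.
(r4,c5): row 4 has {A}; column 5 has {B,C,D,E}, so it must be F.
(r4,c6): row 4 has {A,F}; column 6 has {B,C,E,F}, so it must be D.
(r5,c3): row 5 has {A,B,D}; column 3 has {A,C,E}, so it must be F.
(r6,c4): row 6 has {C,E,F}; column 4 has {A,B,C,F}, so it must be D.
(r6,c5): row 6 has {C,D,E,F}; column 5 has {B,C,D,E,F}, so it must be A.
(r1,c6): row 1 has {C,E}; column 6 has {B,C,D,E,F}, so it must be A.
(r2,c3): row 2 has {B,C,E}; column 3 has {A,C,E,F}, so it must be D.
(r3,c1): row 3 has {A,B,C,E,F}; column 1 has {E}, so it must be D.
(r4,c4): row 4 has {A,D,F}; column 4 has {A,B,C,D,F}, so it must be E.
(r5,c1): row 5 has {A,B,D,F}; column 1 has {D,E}, so it must be C.
(r5,c2): row 5 has {A,B,C,D,F}; column 2 has {A}, so it must be E.

E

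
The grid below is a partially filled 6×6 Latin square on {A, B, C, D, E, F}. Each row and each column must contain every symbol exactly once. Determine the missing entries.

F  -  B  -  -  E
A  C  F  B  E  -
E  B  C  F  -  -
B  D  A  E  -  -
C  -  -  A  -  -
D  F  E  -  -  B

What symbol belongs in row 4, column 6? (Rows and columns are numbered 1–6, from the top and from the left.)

C

(r1,c2) = A
(r2,c6) = D
(r3,c6) = A
(r5,c2) = E
(r5,c3) = D
(r5,c6) = F
(r6,c4) = C
(r6,c5) = A
(r1,c4) = D
(r1,c5) = C
(r3,c5) = D
(r4,c5) = F
(r4,c6) = C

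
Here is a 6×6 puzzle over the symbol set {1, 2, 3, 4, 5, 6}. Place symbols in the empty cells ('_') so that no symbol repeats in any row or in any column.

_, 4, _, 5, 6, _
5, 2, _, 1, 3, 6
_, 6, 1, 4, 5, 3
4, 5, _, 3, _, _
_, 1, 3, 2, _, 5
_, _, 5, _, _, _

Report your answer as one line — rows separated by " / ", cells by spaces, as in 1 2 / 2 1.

3 4 2 5 6 1 / 5 2 4 1 3 6 / 2 6 1 4 5 3 / 4 5 6 3 1 2 / 6 1 3 2 4 5 / 1 3 5 6 2 4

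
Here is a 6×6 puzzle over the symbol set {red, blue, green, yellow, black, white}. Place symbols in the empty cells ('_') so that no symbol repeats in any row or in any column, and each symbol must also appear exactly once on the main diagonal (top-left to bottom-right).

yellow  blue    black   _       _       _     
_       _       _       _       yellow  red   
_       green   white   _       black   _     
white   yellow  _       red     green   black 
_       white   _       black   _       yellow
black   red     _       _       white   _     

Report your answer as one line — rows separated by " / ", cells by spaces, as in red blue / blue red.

yellow blue black green red white / blue black green white yellow red / red green white yellow black blue / white yellow blue red green black / green white red black blue yellow / black red yellow blue white green

At row 1, column 5: row 1 has {blue,yellow,black}; column 5 has {green,yellow,black,white}; that leaves red.
At row 2, column 2: row 2 has {red,yellow}; column 2 has {red,blue,green,yellow,white}; the diagonal has {red,yellow,white}; that leaves black.
At row 3, column 6: row 3 has {green,black,white}; column 6 has {red,yellow,black}; that leaves blue.
At row 4, column 3: row 4 has {red,green,yellow,black,white}; column 3 has {black,white}; that leaves blue.
At row 5, column 5: row 5 has {yellow,black,white}; column 5 has {red,green,yellow,black,white}; the diagonal has {red,yellow,black,white}; that leaves blue.
At row 6, column 6: row 6 has {red,black,white}; column 6 has {red,blue,yellow,black}; the diagonal has {red,blue,yellow,black,white}; that leaves green.
At row 1, column 6: row 1 has {red,blue,yellow,black}; column 6 has {red,blue,green,yellow,black}; that leaves white.
At row 2, column 3: row 2 has {red,yellow,black}; column 3 has {blue,black,white}; that leaves green.
At row 3, column 1: row 3 has {blue,green,black,white}; column 1 has {yellow,black,white}; that leaves red.
At row 3, column 4: row 3 has {red,blue,green,black,white}; column 4 has {red,black}; that leaves yellow.
At row 5, column 1: row 5 has {blue,yellow,black,white}; column 1 has {red,yellow,black,white}; that leaves green.
At row 5, column 3: row 5 has {blue,green,yellow,black,white}; column 3 has {blue,green,black,white}; that leaves red.
At row 6, column 3: row 6 has {red,green,black,white}; column 3 has {red,blue,green,black,white}; that leaves yellow.
At row 6, column 4: row 6 has {red,green,yellow,black,white}; column 4 has {red,yellow,black}; that leaves blue.
At row 1, column 4: row 1 has {red,blue,yellow,black,white}; column 4 has {red,blue,yellow,black}; that leaves green.
At row 2, column 1: row 2 has {red,green,yellow,black}; column 1 has {red,green,yellow,black,white}; that leaves blue.
At row 2, column 4: row 2 has {red,blue,green,yellow,black}; column 4 has {red,blue,green,yellow,black}; that leaves white.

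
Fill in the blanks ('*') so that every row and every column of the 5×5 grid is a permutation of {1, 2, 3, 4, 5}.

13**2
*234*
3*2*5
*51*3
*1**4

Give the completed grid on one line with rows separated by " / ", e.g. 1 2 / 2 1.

1 3 4 5 2 / 5 2 3 4 1 / 3 4 2 1 5 / 4 5 1 2 3 / 2 1 5 3 4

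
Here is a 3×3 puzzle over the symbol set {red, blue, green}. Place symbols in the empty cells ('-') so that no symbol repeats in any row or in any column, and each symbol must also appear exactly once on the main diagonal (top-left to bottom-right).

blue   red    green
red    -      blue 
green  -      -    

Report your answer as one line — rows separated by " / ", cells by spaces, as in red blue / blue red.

blue red green / red green blue / green blue red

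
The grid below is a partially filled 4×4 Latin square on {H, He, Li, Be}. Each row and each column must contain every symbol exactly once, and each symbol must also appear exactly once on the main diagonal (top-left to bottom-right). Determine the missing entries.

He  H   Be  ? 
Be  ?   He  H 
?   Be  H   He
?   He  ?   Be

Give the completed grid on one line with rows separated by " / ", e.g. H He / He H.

(r1,c4): row 1 has {H,He,Be}; column 4 has {H,He,Be}, so it must be Li.
(r2,c2): row 2 has {H,He,Be}; column 2 has {H,He,Be}; the diagonal has {H,He,Be}, so it must be Li.
(r3,c1): row 3 has {H,He,Be}; column 1 has {He,Be}, so it must be Li.
(r4,c1): row 4 has {He,Be}; column 1 has {He,Li,Be}, so it must be H.
(r4,c3): row 4 has {H,He,Be}; column 3 has {H,He,Be}, so it must be Li.

He H Be Li / Be Li He H / Li Be H He / H He Li Be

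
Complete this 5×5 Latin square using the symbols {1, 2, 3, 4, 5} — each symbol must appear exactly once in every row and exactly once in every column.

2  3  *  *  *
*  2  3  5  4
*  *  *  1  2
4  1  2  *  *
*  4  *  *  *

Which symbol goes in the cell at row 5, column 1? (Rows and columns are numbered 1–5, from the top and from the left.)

5

(r1,c4) = 4
(r2,c1) = 1
(r3,c2) = 5
(r3,c3) = 4
(r4,c4) = 3
(r4,c5) = 5
(r5,c4) = 2
(r1,c5) = 1
(r3,c1) = 3
(r5,c1) = 5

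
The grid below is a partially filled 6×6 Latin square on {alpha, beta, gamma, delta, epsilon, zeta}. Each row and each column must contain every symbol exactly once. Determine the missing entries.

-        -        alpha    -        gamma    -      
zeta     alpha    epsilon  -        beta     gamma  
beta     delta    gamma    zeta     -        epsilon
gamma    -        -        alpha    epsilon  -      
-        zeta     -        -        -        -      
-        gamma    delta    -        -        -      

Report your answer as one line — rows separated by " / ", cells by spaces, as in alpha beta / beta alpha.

delta epsilon alpha beta gamma zeta / zeta alpha epsilon delta beta gamma / beta delta gamma zeta alpha epsilon / gamma beta zeta alpha epsilon delta / epsilon zeta beta gamma delta alpha / alpha gamma delta epsilon zeta beta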